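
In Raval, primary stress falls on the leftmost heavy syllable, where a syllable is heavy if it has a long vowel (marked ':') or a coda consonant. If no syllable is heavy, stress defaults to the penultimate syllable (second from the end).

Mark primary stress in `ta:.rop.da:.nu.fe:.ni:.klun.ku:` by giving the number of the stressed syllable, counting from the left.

1

Weights: 1 ta: H, 2 rop H, 3 da: H, 4 nu L, 5 fe: H, 6 ni: H, 7 klun H, 8 ku: H.
Heavy syllables in the domain: 1, 2, 3, 5, 6, 7, 8. The leftmost is syllable 1 (ta:).
Primary stress: syllable 1 → ˈta:.rop.da:.nu.fe:.ni:.klun.ku:.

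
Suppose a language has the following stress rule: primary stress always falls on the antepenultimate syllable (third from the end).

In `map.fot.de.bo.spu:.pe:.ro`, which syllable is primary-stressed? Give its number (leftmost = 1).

The word has 7 syllables; the antepenultimate syllable (third from the end) is syllable 5 (spu:).
Primary stress: syllable 5 → map.fot.de.bo.ˈspu:.pe:.ro.

5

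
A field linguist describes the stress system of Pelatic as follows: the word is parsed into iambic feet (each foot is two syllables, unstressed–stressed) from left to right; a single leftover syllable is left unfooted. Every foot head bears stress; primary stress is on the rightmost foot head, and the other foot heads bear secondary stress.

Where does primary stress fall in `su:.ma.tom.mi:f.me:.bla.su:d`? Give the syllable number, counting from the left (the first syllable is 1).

Parse left to right into iambic (σˈσ) feet: (su:.ˈma) (tom.ˈmi:f) (me:.ˈbla) su:d. Syllable 7 is left unfooted.
Foot heads (stressed positions): 2, 4, 6.
End Rule Rightmost: primary stress on the rightmost head = syllable 6.
Primary stress: syllable 6 → su:.ma.tom.mi:f.me:.ˈbla.su:d.

6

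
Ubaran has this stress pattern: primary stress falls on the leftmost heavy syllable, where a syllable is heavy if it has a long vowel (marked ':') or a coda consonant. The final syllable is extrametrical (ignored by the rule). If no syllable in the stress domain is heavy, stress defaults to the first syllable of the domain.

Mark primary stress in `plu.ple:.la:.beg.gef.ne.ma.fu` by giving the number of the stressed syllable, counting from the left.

2

The final syllable (8, fu) is extrametrical; the stress domain is syllables 1–7.
Weights: 1 plu L, 2 ple: H, 3 la: H, 4 beg H, 5 gef H, 6 ne L, 7 ma L.
Heavy syllables in the domain: 2, 3, 4, 5. The leftmost is syllable 2 (ple:).
Primary stress: syllable 2 → plu.ˈple:.la:.beg.gef.ne.ma.fu.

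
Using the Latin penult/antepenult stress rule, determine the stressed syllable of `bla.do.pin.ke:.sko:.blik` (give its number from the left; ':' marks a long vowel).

Classical Latin: stress the penult if heavy (long vowel or closed), else the antepenult.
Weights: 4 ke: H, 5 sko: H, 6 blik H.
The penult (syllable 5, sko:) is heavy, so it takes stress.
Stress on syllable 5: bla.do.pin.ke:.ˈsko:.blik.

5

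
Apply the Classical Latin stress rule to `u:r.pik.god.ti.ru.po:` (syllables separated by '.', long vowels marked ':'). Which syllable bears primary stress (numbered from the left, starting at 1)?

Classical Latin: stress the penult if heavy (long vowel or closed), else the antepenult.
Weights: 4 ti L, 5 ru L, 6 po: H.
The penult (syllable 5, ru) is light, so stress falls on the antepenult (syllable 4, ti).
Stress on syllable 4: u:r.pik.god.ˈti.ru.po:.

4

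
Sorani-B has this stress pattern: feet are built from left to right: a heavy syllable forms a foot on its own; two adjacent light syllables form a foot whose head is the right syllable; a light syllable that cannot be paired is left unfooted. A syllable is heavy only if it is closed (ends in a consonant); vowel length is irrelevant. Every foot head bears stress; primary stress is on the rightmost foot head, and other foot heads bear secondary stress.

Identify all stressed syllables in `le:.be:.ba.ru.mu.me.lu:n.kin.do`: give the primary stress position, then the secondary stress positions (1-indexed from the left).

Weights: 1 le: L, 2 be: L, 3 ba L, 4 ru L, 5 mu L, 6 me L, 7 lu:n H, 8 kin H, 9 do L.
Parse left to right (heavy = foot alone; LL = one foot; stranded L unfooted): (le:.ˈbe:) (ba.ˈru) (mu.ˈme) (ˈlu:n) (ˈkin) do.
Foot heads: 2, 4, 6, 7, 8.
Primary stress on the rightmost head = syllable 8.
Secondary stress on 2, 4, 6, 7: le:.ˌbe:.ba.ˌru.mu.ˌme.ˌlu:n.ˈkin.do.

primary 8, secondary 2, 4, 6, 7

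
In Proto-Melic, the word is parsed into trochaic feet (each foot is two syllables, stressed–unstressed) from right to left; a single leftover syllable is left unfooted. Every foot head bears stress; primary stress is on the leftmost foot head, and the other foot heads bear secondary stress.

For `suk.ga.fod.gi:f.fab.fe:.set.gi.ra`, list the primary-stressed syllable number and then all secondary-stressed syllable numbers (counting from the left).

Parse right to left into trochaic (ˈσσ) feet: suk (ˈga.fod) (ˈgi:f.fab) (ˈfe:.set) (ˈgi.ra). Syllable 1 is left unfooted.
Foot heads (stressed positions): 2, 4, 6, 8.
End Rule Leftmost: primary stress on the leftmost head = syllable 2.
Secondary stress on 4, 6, 8: suk.ˈga.fod.ˌgi:f.fab.ˌfe:.set.ˌgi.ra.

primary 2, secondary 4, 6, 8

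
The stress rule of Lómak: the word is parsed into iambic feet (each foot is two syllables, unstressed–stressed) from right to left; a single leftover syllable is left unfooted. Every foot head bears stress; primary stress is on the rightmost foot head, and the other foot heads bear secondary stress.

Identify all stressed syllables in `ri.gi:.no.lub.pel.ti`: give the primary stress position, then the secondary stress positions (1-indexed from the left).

primary 6, secondary 2, 4

Parse right to left into iambic (σˈσ) feet: (ri.ˈgi:) (no.ˈlub) (pel.ˈti).
Foot heads (stressed positions): 2, 4, 6.
End Rule Rightmost: primary stress on the rightmost head = syllable 6.
Secondary stress on 2, 4: ri.ˌgi:.no.ˌlub.pel.ˈti.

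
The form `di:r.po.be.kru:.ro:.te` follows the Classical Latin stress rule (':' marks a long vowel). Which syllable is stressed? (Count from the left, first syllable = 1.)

Classical Latin: stress the penult if heavy (long vowel or closed), else the antepenult.
Weights: 4 kru: H, 5 ro: H, 6 te L.
The penult (syllable 5, ro:) is heavy, so it takes stress.
Stress on syllable 5: di:r.po.be.kru:.ˈro:.te.

5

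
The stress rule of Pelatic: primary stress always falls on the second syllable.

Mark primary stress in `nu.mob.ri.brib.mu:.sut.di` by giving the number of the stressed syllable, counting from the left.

2

The word has 7 syllables; the second syllable is syllable 2 (mob).
Primary stress: syllable 2 → nu.ˈmob.ri.brib.mu:.sut.di.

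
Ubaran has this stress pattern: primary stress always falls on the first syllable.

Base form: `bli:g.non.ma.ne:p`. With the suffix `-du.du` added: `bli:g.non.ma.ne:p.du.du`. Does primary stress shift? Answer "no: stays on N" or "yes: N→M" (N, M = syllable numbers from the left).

Base `bli:g.non.ma.ne:p` (4 syllables):
  The word has 4 syllables; the first syllable is syllable 1 (bli:g).
  → primary stress on syllable 1.
Suffixed `bli:g.non.ma.ne:p.du.du` (6 syllables):
  The word has 6 syllables; the first syllable is syllable 1 (bli:g).
  → primary stress on syllable 1.

no: stays on 1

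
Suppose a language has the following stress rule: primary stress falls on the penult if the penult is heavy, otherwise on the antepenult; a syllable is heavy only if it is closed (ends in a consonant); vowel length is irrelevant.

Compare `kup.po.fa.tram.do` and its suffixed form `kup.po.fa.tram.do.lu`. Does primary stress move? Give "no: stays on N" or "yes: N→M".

Base `kup.po.fa.tram.do` (5 syllables):
  Weights: 3 fa L, 4 tram H, 5 do L.
  The penult (syllable 4, tram) is heavy, so it takes stress.
  → primary stress on syllable 4.
Suffixed `kup.po.fa.tram.do.lu` (6 syllables):
  Weights: 4 tram H, 5 do L, 6 lu L.
  The penult (syllable 5, do) is light, so stress falls on the antepenult (syllable 4, tram).
  → primary stress on syllable 4.

no: stays on 4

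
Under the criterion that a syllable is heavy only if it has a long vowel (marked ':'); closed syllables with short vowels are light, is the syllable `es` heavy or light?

light

`es`: short vowel, closed (coda /s/). Short vowel → light.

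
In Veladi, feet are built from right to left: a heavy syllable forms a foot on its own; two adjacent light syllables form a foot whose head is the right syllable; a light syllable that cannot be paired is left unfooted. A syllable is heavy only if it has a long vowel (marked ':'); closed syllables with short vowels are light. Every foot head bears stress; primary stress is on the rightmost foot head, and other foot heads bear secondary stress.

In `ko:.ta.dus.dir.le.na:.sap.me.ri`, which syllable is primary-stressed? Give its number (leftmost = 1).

Weights: 1 ko: H, 2 ta L, 3 dus L, 4 dir L, 5 le L, 6 na: H, 7 sap L, 8 me L, 9 ri L.
Parse right to left (heavy = foot alone; LL = one foot; stranded L unfooted): (ˈko:) (ta.ˈdus) (dir.ˈle) (ˈna:) sap (me.ˈri).
Foot heads: 1, 3, 5, 6, 9.
Primary stress on the rightmost head = syllable 9.
Primary stress: syllable 9 → ko:.ta.dus.dir.le.na:.sap.me.ˈri.

9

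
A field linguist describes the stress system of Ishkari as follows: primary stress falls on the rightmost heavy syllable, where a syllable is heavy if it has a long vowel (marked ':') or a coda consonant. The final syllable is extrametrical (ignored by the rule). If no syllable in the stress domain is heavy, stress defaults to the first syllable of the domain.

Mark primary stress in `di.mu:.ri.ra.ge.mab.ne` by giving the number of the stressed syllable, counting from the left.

The final syllable (7, ne) is extrametrical; the stress domain is syllables 1–6.
Weights: 1 di L, 2 mu: H, 3 ri L, 4 ra L, 5 ge L, 6 mab H.
Heavy syllables in the domain: 2, 6. The rightmost is syllable 6 (mab).
Primary stress: syllable 6 → di.mu:.ri.ra.ge.ˈmab.ne.

6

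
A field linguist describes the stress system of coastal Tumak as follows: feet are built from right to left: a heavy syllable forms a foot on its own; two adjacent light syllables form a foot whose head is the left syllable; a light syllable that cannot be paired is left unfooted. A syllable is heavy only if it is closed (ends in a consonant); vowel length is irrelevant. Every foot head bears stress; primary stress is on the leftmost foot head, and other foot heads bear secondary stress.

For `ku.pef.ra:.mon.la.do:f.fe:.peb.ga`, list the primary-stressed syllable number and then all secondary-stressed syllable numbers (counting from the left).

primary 2, secondary 4, 6, 8

Weights: 1 ku L, 2 pef H, 3 ra: L, 4 mon H, 5 la L, 6 do:f H, 7 fe: L, 8 peb H, 9 ga L.
Parse right to left (heavy = foot alone; LL = one foot; stranded L unfooted): ku (ˈpef) ra: (ˈmon) la (ˈdo:f) fe: (ˈpeb) ga.
Foot heads: 2, 4, 6, 8.
Primary stress on the leftmost head = syllable 2.
Secondary stress on 4, 6, 8: ku.ˈpef.ra:.ˌmon.la.ˌdo:f.fe:.ˌpeb.ga.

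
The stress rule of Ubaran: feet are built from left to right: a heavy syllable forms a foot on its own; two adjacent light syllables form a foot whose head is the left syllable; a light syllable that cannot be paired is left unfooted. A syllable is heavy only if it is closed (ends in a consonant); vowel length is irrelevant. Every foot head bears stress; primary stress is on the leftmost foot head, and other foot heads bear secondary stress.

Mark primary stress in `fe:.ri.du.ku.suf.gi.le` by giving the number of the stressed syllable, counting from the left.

1

Weights: 1 fe: L, 2 ri L, 3 du L, 4 ku L, 5 suf H, 6 gi L, 7 le L.
Parse left to right (heavy = foot alone; LL = one foot; stranded L unfooted): (ˈfe:.ri) (ˈdu.ku) (ˈsuf) (ˈgi.le).
Foot heads: 1, 3, 5, 6.
Primary stress on the leftmost head = syllable 1.
Primary stress: syllable 1 → ˈfe:.ri.du.ku.suf.gi.le.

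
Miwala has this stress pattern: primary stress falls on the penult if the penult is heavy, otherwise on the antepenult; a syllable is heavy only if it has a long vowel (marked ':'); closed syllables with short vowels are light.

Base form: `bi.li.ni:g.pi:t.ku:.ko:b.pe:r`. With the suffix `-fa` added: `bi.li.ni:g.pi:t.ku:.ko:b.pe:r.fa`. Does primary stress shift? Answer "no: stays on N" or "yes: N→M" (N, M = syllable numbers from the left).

yes: 6→7

Base `bi.li.ni:g.pi:t.ku:.ko:b.pe:r` (7 syllables):
  Weights: 5 ku: H, 6 ko:b H, 7 pe:r H.
  The penult (syllable 6, ko:b) is heavy, so it takes stress.
  → primary stress on syllable 6.
Suffixed `bi.li.ni:g.pi:t.ku:.ko:b.pe:r.fa` (8 syllables):
  Weights: 6 ko:b H, 7 pe:r H, 8 fa L.
  The penult (syllable 7, pe:r) is heavy, so it takes stress.
  → primary stress on syllable 7.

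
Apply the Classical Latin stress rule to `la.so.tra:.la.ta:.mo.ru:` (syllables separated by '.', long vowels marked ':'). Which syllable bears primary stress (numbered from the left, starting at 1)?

5

Classical Latin: stress the penult if heavy (long vowel or closed), else the antepenult.
Weights: 5 ta: H, 6 mo L, 7 ru: H.
The penult (syllable 6, mo) is light, so stress falls on the antepenult (syllable 5, ta:).
Stress on syllable 5: la.so.tra:.la.ˈta:.mo.ru:.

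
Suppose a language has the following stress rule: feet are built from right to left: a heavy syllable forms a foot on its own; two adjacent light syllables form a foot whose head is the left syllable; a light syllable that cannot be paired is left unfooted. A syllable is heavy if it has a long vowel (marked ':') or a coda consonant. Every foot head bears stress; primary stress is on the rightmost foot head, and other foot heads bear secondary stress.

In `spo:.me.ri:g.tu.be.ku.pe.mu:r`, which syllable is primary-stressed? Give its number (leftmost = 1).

Weights: 1 spo: H, 2 me L, 3 ri:g H, 4 tu L, 5 be L, 6 ku L, 7 pe L, 8 mu:r H.
Parse right to left (heavy = foot alone; LL = one foot; stranded L unfooted): (ˈspo:) me (ˈri:g) (ˈtu.be) (ˈku.pe) (ˈmu:r).
Foot heads: 1, 3, 4, 6, 8.
Primary stress on the rightmost head = syllable 8.
Primary stress: syllable 8 → spo:.me.ri:g.tu.be.ku.pe.ˈmu:r.

8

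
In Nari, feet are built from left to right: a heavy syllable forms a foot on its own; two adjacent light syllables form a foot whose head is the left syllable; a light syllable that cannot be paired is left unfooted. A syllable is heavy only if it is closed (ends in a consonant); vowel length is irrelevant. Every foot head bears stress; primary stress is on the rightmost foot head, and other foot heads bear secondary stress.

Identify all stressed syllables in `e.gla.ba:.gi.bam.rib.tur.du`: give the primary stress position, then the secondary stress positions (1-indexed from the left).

primary 7, secondary 1, 3, 5, 6

Weights: 1 e L, 2 gla L, 3 ba: L, 4 gi L, 5 bam H, 6 rib H, 7 tur H, 8 du L.
Parse left to right (heavy = foot alone; LL = one foot; stranded L unfooted): (ˈe.gla) (ˈba:.gi) (ˈbam) (ˈrib) (ˈtur) du.
Foot heads: 1, 3, 5, 6, 7.
Primary stress on the rightmost head = syllable 7.
Secondary stress on 1, 3, 5, 6: ˌe.gla.ˌba:.gi.ˌbam.ˌrib.ˈtur.du.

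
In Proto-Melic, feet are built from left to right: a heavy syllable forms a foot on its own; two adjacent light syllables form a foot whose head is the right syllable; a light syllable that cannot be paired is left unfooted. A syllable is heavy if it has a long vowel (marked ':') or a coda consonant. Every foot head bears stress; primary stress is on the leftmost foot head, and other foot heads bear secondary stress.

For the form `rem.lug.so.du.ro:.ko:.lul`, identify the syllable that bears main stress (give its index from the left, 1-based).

1

Weights: 1 rem H, 2 lug H, 3 so L, 4 du L, 5 ro: H, 6 ko: H, 7 lul H.
Parse left to right (heavy = foot alone; LL = one foot; stranded L unfooted): (ˈrem) (ˈlug) (so.ˈdu) (ˈro:) (ˈko:) (ˈlul).
Foot heads: 1, 2, 4, 5, 6, 7.
Primary stress on the leftmost head = syllable 1.
Primary stress: syllable 1 → ˈrem.lug.so.du.ro:.ko:.lul.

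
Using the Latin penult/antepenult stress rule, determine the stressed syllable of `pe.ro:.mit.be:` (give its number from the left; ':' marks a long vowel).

3

Classical Latin: stress the penult if heavy (long vowel or closed), else the antepenult.
Weights: 2 ro: H, 3 mit H, 4 be: H.
The penult (syllable 3, mit) is heavy, so it takes stress.
Stress on syllable 3: pe.ro:.ˈmit.be:.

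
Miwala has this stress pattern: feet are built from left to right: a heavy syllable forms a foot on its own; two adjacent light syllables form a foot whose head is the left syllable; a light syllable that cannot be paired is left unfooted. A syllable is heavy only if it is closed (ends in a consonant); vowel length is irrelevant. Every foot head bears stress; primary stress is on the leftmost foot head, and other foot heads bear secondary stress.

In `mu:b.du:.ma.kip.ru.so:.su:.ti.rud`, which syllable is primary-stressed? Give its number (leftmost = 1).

1

Weights: 1 mu:b H, 2 du: L, 3 ma L, 4 kip H, 5 ru L, 6 so: L, 7 su: L, 8 ti L, 9 rud H.
Parse left to right (heavy = foot alone; LL = one foot; stranded L unfooted): (ˈmu:b) (ˈdu:.ma) (ˈkip) (ˈru.so:) (ˈsu:.ti) (ˈrud).
Foot heads: 1, 2, 4, 5, 7, 9.
Primary stress on the leftmost head = syllable 1.
Primary stress: syllable 1 → ˈmu:b.du:.ma.kip.ru.so:.su:.ti.rud.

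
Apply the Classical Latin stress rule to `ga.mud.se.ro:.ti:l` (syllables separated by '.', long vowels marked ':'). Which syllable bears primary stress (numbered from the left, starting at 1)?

Classical Latin: stress the penult if heavy (long vowel or closed), else the antepenult.
Weights: 3 se L, 4 ro: H, 5 ti:l H.
The penult (syllable 4, ro:) is heavy, so it takes stress.
Stress on syllable 4: ga.mud.se.ˈro:.ti:l.

4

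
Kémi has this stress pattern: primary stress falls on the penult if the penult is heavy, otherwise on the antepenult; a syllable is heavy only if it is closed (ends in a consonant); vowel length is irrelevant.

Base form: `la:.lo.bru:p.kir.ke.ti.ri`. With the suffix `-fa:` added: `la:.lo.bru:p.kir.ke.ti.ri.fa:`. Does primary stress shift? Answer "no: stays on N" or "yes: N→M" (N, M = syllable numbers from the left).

Base `la:.lo.bru:p.kir.ke.ti.ri` (7 syllables):
  Weights: 5 ke L, 6 ti L, 7 ri L.
  The penult (syllable 6, ti) is light, so stress falls on the antepenult (syllable 5, ke).
  → primary stress on syllable 5.
Suffixed `la:.lo.bru:p.kir.ke.ti.ri.fa:` (8 syllables):
  Weights: 6 ti L, 7 ri L, 8 fa: L.
  The penult (syllable 7, ri) is light, so stress falls on the antepenult (syllable 6, ti).
  → primary stress on syllable 6.

yes: 5→6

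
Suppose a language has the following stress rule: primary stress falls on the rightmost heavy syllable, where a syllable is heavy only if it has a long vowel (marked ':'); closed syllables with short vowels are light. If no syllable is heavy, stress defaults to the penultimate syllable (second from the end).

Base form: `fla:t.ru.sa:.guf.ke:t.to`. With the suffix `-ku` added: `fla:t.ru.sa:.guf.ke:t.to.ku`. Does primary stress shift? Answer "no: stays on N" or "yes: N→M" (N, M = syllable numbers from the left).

no: stays on 5

Base `fla:t.ru.sa:.guf.ke:t.to` (6 syllables):
  Weights: 1 fla:t H, 2 ru L, 3 sa: H, 4 guf L, 5 ke:t H, 6 to L.
  Heavy syllables in the domain: 1, 3, 5. The rightmost is syllable 5 (ke:t).
  → primary stress on syllable 5.
Suffixed `fla:t.ru.sa:.guf.ke:t.to.ku` (7 syllables):
  Weights: 1 fla:t H, 2 ru L, 3 sa: H, 4 guf L, 5 ke:t H, 6 to L, 7 ku L.
  Heavy syllables in the domain: 1, 3, 5. The rightmost is syllable 5 (ke:t).
  → primary stress on syllable 5.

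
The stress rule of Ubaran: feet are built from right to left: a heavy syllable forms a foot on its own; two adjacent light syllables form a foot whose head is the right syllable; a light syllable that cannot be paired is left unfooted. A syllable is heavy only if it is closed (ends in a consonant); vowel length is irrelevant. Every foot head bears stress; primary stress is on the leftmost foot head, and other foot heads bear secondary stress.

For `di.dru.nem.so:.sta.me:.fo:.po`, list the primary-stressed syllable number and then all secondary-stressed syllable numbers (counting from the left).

Weights: 1 di L, 2 dru L, 3 nem H, 4 so: L, 5 sta L, 6 me: L, 7 fo: L, 8 po L.
Parse right to left (heavy = foot alone; LL = one foot; stranded L unfooted): (di.ˈdru) (ˈnem) so: (sta.ˈme:) (fo:.ˈpo).
Foot heads: 2, 3, 6, 8.
Primary stress on the leftmost head = syllable 2.
Secondary stress on 3, 6, 8: di.ˈdru.ˌnem.so:.sta.ˌme:.fo:.ˌpo.

primary 2, secondary 3, 6, 8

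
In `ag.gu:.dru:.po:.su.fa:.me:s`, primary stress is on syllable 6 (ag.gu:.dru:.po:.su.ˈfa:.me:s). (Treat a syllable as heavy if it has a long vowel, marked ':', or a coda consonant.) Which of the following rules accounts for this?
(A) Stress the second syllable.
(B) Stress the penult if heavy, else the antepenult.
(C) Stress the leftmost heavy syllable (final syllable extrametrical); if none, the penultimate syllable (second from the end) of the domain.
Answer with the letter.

Rule A → syllable 2 (observed: 6).
Rule B → syllable 6 ✓.
Rule C → syllable 1 (observed: 6).

B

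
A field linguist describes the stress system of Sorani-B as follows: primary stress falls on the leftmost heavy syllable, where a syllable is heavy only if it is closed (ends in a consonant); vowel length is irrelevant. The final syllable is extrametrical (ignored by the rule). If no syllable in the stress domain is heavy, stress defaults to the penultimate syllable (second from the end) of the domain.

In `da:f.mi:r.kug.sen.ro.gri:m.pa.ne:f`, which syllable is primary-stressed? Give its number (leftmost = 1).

1

The final syllable (8, ne:f) is extrametrical; the stress domain is syllables 1–7.
Weights: 1 da:f H, 2 mi:r H, 3 kug H, 4 sen H, 5 ro L, 6 gri:m H, 7 pa L.
Heavy syllables in the domain: 1, 2, 3, 4, 6. The leftmost is syllable 1 (da:f).
Primary stress: syllable 1 → ˈda:f.mi:r.kug.sen.ro.gri:m.pa.ne:f.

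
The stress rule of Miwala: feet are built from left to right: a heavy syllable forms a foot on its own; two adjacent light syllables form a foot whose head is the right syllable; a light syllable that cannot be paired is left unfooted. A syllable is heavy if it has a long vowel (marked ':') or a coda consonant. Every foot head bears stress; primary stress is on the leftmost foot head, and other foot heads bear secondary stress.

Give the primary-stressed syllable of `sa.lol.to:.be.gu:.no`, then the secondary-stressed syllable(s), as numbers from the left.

primary 2, secondary 3, 5

Weights: 1 sa L, 2 lol H, 3 to: H, 4 be L, 5 gu: H, 6 no L.
Parse left to right (heavy = foot alone; LL = one foot; stranded L unfooted): sa (ˈlol) (ˈto:) be (ˈgu:) no.
Foot heads: 2, 3, 5.
Primary stress on the leftmost head = syllable 2.
Secondary stress on 3, 5: sa.ˈlol.ˌto:.be.ˌgu:.no.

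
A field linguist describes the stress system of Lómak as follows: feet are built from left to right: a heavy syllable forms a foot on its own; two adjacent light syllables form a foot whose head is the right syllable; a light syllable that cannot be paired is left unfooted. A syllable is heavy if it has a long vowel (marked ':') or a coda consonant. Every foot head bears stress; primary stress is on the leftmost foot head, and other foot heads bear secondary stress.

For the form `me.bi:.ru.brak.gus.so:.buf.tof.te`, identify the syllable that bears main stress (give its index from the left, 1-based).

2

Weights: 1 me L, 2 bi: H, 3 ru L, 4 brak H, 5 gus H, 6 so: H, 7 buf H, 8 tof H, 9 te L.
Parse left to right (heavy = foot alone; LL = one foot; stranded L unfooted): me (ˈbi:) ru (ˈbrak) (ˈgus) (ˈso:) (ˈbuf) (ˈtof) te.
Foot heads: 2, 4, 5, 6, 7, 8.
Primary stress on the leftmost head = syllable 2.
Primary stress: syllable 2 → me.ˈbi:.ru.brak.gus.so:.buf.tof.te.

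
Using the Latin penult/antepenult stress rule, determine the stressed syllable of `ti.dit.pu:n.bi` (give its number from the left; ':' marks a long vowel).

Classical Latin: stress the penult if heavy (long vowel or closed), else the antepenult.
Weights: 2 dit H, 3 pu:n H, 4 bi L.
The penult (syllable 3, pu:n) is heavy, so it takes stress.
Stress on syllable 3: ti.dit.ˈpu:n.bi.

3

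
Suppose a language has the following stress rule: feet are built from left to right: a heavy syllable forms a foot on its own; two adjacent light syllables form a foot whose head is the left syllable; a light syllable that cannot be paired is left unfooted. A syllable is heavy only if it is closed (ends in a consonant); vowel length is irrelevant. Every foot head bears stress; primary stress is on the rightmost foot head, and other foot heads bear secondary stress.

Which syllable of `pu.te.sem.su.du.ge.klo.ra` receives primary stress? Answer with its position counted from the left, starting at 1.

Weights: 1 pu L, 2 te L, 3 sem H, 4 su L, 5 du L, 6 ge L, 7 klo L, 8 ra L.
Parse left to right (heavy = foot alone; LL = one foot; stranded L unfooted): (ˈpu.te) (ˈsem) (ˈsu.du) (ˈge.klo) ra.
Foot heads: 1, 3, 4, 6.
Primary stress on the rightmost head = syllable 6.
Primary stress: syllable 6 → pu.te.sem.su.du.ˈge.klo.ra.

6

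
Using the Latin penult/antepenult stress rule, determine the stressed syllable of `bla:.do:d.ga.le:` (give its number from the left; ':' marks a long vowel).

Classical Latin: stress the penult if heavy (long vowel or closed), else the antepenult.
Weights: 2 do:d H, 3 ga L, 4 le: H.
The penult (syllable 3, ga) is light, so stress falls on the antepenult (syllable 2, do:d).
Stress on syllable 2: bla:.ˈdo:d.ga.le:.

2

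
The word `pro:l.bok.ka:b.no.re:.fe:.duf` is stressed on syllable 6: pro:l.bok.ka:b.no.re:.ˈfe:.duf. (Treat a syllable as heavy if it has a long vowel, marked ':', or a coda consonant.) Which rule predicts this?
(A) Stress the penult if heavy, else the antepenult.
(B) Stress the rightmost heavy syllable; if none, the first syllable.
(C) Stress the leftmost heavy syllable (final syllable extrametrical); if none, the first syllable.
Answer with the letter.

A

Rule A → syllable 6 ✓.
Rule B → syllable 7 (observed: 6).
Rule C → syllable 1 (observed: 6).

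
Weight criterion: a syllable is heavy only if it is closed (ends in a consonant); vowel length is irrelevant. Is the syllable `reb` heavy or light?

`reb`: short vowel, closed (coda /b/). Closed (coda /b/) → heavy.

heavy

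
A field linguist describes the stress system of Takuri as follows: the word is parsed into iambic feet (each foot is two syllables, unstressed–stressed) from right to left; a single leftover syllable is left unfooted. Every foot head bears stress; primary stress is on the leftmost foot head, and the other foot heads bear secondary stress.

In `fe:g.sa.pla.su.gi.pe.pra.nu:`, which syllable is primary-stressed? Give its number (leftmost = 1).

Parse right to left into iambic (σˈσ) feet: (fe:g.ˈsa) (pla.ˈsu) (gi.ˈpe) (pra.ˈnu:).
Foot heads (stressed positions): 2, 4, 6, 8.
End Rule Leftmost: primary stress on the leftmost head = syllable 2.
Primary stress: syllable 2 → fe:g.ˈsa.pla.su.gi.pe.pra.nu:.

2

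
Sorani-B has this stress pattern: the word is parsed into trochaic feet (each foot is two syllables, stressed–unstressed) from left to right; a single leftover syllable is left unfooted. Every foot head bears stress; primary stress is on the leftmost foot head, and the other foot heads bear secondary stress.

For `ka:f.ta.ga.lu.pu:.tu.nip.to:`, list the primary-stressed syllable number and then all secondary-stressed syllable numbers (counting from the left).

Parse left to right into trochaic (ˈσσ) feet: (ˈka:f.ta) (ˈga.lu) (ˈpu:.tu) (ˈnip.to:).
Foot heads (stressed positions): 1, 3, 5, 7.
End Rule Leftmost: primary stress on the leftmost head = syllable 1.
Secondary stress on 3, 5, 7: ˈka:f.ta.ˌga.lu.ˌpu:.tu.ˌnip.to:.

primary 1, secondary 3, 5, 7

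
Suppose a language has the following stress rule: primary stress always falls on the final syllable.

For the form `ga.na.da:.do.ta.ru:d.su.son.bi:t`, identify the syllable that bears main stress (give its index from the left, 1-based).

The word has 9 syllables; the final syllable is syllable 9 (bi:t).
Primary stress: syllable 9 → ga.na.da:.do.ta.ru:d.su.son.ˈbi:t.

9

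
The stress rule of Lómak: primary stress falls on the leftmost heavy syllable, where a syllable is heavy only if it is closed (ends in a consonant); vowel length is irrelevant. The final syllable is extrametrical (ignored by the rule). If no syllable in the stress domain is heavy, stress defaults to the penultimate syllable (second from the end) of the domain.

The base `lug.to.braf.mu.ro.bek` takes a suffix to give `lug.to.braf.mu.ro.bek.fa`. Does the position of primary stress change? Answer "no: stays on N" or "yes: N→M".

no: stays on 1

Base `lug.to.braf.mu.ro.bek` (6 syllables):
  The final syllable (6, bek) is extrametrical; the stress domain is syllables 1–5.
  Weights: 1 lug H, 2 to L, 3 braf H, 4 mu L, 5 ro L.
  Heavy syllables in the domain: 1, 3. The leftmost is syllable 1 (lug).
  → primary stress on syllable 1.
Suffixed `lug.to.braf.mu.ro.bek.fa` (7 syllables):
  The final syllable (7, fa) is extrametrical; the stress domain is syllables 1–6.
  Weights: 1 lug H, 2 to L, 3 braf H, 4 mu L, 5 ro L, 6 bek H.
  Heavy syllables in the domain: 1, 3, 6. The leftmost is syllable 1 (lug).
  → primary stress on syllable 1.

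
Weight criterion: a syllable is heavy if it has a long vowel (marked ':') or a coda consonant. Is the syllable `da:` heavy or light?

`da:`: long vowel, open (no coda). Long vowel → heavy.

heavy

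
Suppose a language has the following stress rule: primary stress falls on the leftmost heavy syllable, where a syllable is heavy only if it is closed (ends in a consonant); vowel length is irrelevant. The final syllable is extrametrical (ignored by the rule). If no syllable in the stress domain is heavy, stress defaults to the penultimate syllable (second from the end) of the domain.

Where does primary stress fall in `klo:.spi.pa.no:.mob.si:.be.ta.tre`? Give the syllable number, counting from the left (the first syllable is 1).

The final syllable (9, tre) is extrametrical; the stress domain is syllables 1–8.
Weights: 1 klo: L, 2 spi L, 3 pa L, 4 no: L, 5 mob H, 6 si: L, 7 be L, 8 ta L.
Heavy syllables in the domain: 5. The leftmost is syllable 5 (mob).
Primary stress: syllable 5 → klo:.spi.pa.no:.ˈmob.si:.be.ta.tre.

5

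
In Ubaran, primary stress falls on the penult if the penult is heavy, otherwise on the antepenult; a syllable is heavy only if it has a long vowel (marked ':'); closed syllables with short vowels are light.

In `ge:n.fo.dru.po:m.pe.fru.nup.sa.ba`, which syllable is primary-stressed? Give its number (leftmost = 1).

Weights: 7 nup L, 8 sa L, 9 ba L.
The penult (syllable 8, sa) is light, so stress falls on the antepenult (syllable 7, nup).
Primary stress: syllable 7 → ge:n.fo.dru.po:m.pe.fru.ˈnup.sa.ba.

7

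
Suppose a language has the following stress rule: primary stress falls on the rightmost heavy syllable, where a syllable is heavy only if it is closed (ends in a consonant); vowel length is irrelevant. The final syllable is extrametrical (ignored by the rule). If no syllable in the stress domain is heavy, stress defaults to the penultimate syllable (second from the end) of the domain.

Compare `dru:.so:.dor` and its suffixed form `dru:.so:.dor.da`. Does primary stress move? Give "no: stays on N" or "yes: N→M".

Base `dru:.so:.dor` (3 syllables):
  The final syllable (3, dor) is extrametrical; the stress domain is syllables 1–2.
  Weights: 1 dru: L, 2 so: L.
  No heavy syllable in the domain; default to the penultimate syllable (second from the end) of the domain = syllable 1.
  → primary stress on syllable 1.
Suffixed `dru:.so:.dor.da` (4 syllables):
  The final syllable (4, da) is extrametrical; the stress domain is syllables 1–3.
  Weights: 1 dru: L, 2 so: L, 3 dor H.
  Heavy syllables in the domain: 3. The rightmost is syllable 3 (dor).
  → primary stress on syllable 3.

yes: 1→3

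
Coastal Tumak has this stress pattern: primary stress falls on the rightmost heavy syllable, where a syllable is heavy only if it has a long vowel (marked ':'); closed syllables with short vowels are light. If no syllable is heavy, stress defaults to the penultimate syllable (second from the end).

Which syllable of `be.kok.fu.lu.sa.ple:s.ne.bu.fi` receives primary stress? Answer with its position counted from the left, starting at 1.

Weights: 1 be L, 2 kok L, 3 fu L, 4 lu L, 5 sa L, 6 ple:s H, 7 ne L, 8 bu L, 9 fi L.
Heavy syllables in the domain: 6. The rightmost is syllable 6 (ple:s).
Primary stress: syllable 6 → be.kok.fu.lu.sa.ˈple:s.ne.bu.fi.

6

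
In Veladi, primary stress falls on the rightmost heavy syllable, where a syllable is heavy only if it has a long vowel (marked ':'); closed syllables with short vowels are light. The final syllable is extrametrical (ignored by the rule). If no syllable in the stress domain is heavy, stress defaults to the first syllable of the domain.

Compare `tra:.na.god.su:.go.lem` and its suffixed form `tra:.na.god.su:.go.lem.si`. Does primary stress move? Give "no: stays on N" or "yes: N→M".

Base `tra:.na.god.su:.go.lem` (6 syllables):
  The final syllable (6, lem) is extrametrical; the stress domain is syllables 1–5.
  Weights: 1 tra: H, 2 na L, 3 god L, 4 su: H, 5 go L.
  Heavy syllables in the domain: 1, 4. The rightmost is syllable 4 (su:).
  → primary stress on syllable 4.
Suffixed `tra:.na.god.su:.go.lem.si` (7 syllables):
  The final syllable (7, si) is extrametrical; the stress domain is syllables 1–6.
  Weights: 1 tra: H, 2 na L, 3 god L, 4 su: H, 5 go L, 6 lem L.
  Heavy syllables in the domain: 1, 4. The rightmost is syllable 4 (su:).
  → primary stress on syllable 4.

no: stays on 4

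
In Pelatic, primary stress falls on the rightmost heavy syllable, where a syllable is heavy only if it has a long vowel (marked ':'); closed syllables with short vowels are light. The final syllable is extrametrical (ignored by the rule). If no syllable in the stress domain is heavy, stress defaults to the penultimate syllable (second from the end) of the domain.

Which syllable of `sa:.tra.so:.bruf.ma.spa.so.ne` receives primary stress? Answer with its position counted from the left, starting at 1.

The final syllable (8, ne) is extrametrical; the stress domain is syllables 1–7.
Weights: 1 sa: H, 2 tra L, 3 so: H, 4 bruf L, 5 ma L, 6 spa L, 7 so L.
Heavy syllables in the domain: 1, 3. The rightmost is syllable 3 (so:).
Primary stress: syllable 3 → sa:.tra.ˈso:.bruf.ma.spa.so.ne.

3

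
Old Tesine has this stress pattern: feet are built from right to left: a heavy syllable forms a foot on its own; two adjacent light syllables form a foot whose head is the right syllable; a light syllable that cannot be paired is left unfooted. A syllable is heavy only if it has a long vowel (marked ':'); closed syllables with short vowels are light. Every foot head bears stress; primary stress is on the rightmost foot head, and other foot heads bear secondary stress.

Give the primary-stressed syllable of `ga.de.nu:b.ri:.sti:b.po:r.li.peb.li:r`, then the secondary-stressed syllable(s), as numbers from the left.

primary 9, secondary 2, 3, 4, 5, 6, 8

Weights: 1 ga L, 2 de L, 3 nu:b H, 4 ri: H, 5 sti:b H, 6 po:r H, 7 li L, 8 peb L, 9 li:r H.
Parse right to left (heavy = foot alone; LL = one foot; stranded L unfooted): (ga.ˈde) (ˈnu:b) (ˈri:) (ˈsti:b) (ˈpo:r) (li.ˈpeb) (ˈli:r).
Foot heads: 2, 3, 4, 5, 6, 8, 9.
Primary stress on the rightmost head = syllable 9.
Secondary stress on 2, 3, 4, 5, 6, 8: ga.ˌde.ˌnu:b.ˌri:.ˌsti:b.ˌpo:r.li.ˌpeb.ˈli:r.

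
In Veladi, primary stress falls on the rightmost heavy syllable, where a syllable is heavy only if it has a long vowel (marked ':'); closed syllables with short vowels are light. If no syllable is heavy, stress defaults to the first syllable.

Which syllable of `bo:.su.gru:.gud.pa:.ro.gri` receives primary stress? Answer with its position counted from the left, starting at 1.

Weights: 1 bo: H, 2 su L, 3 gru: H, 4 gud L, 5 pa: H, 6 ro L, 7 gri L.
Heavy syllables in the domain: 1, 3, 5. The rightmost is syllable 5 (pa:).
Primary stress: syllable 5 → bo:.su.gru:.gud.ˈpa:.ro.gri.

5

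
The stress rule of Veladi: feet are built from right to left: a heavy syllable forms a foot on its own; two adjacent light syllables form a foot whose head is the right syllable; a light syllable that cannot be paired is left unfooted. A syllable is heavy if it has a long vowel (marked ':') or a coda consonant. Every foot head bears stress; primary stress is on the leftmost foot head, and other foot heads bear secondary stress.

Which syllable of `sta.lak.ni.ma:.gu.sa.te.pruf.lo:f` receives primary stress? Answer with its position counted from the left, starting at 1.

Weights: 1 sta L, 2 lak H, 3 ni L, 4 ma: H, 5 gu L, 6 sa L, 7 te L, 8 pruf H, 9 lo:f H.
Parse right to left (heavy = foot alone; LL = one foot; stranded L unfooted): sta (ˈlak) ni (ˈma:) gu (sa.ˈte) (ˈpruf) (ˈlo:f).
Foot heads: 2, 4, 7, 8, 9.
Primary stress on the leftmost head = syllable 2.
Primary stress: syllable 2 → sta.ˈlak.ni.ma:.gu.sa.te.pruf.lo:f.

2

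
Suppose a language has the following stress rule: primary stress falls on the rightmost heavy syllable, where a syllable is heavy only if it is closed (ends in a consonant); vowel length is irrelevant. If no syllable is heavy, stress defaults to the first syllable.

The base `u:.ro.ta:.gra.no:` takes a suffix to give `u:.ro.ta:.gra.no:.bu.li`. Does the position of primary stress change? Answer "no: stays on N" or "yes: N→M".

Base `u:.ro.ta:.gra.no:` (5 syllables):
  Weights: 1 u: L, 2 ro L, 3 ta: L, 4 gra L, 5 no: L.
  No heavy syllable in the domain; default to the first syllable = syllable 1.
  → primary stress on syllable 1.
Suffixed `u:.ro.ta:.gra.no:.bu.li` (7 syllables):
  Weights: 1 u: L, 2 ro L, 3 ta: L, 4 gra L, 5 no: L, 6 bu L, 7 li L.
  No heavy syllable in the domain; default to the first syllable = syllable 1.
  → primary stress on syllable 1.

no: stays on 1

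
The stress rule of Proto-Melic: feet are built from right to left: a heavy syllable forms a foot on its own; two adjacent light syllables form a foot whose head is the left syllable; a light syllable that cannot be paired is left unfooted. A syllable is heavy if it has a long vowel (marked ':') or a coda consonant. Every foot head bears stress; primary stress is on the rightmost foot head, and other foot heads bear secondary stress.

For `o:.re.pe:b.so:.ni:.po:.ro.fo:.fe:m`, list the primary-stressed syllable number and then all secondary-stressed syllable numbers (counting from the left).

Weights: 1 o: H, 2 re L, 3 pe:b H, 4 so: H, 5 ni: H, 6 po: H, 7 ro L, 8 fo: H, 9 fe:m H.
Parse right to left (heavy = foot alone; LL = one foot; stranded L unfooted): (ˈo:) re (ˈpe:b) (ˈso:) (ˈni:) (ˈpo:) ro (ˈfo:) (ˈfe:m).
Foot heads: 1, 3, 4, 5, 6, 8, 9.
Primary stress on the rightmost head = syllable 9.
Secondary stress on 1, 3, 4, 5, 6, 8: ˌo:.re.ˌpe:b.ˌso:.ˌni:.ˌpo:.ro.ˌfo:.ˈfe:m.

primary 9, secondary 1, 3, 4, 5, 6, 8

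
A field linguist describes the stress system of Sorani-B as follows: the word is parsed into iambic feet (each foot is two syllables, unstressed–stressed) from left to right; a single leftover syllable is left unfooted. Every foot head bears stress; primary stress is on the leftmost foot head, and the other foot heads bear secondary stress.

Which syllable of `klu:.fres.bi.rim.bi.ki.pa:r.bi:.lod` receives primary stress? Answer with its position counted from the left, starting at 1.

2

Parse left to right into iambic (σˈσ) feet: (klu:.ˈfres) (bi.ˈrim) (bi.ˈki) (pa:r.ˈbi:) lod. Syllable 9 is left unfooted.
Foot heads (stressed positions): 2, 4, 6, 8.
End Rule Leftmost: primary stress on the leftmost head = syllable 2.
Primary stress: syllable 2 → klu:.ˈfres.bi.rim.bi.ki.pa:r.bi:.lod.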